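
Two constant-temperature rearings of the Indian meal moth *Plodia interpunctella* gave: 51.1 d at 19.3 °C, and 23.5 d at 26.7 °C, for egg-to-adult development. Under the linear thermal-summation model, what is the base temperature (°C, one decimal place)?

Under the model K = D·(T − T_b), so D₁·(T₁ − T_b) = D₂·(T₂ − T_b).
51.1·(19.3 − T_b) = 23.5·(26.7 − T_b)
T_b = (51.1·19.3 − 23.5·26.7) / (51.1 − 23.5) = 358.78 / 27.6 = 12.999 °C ≈ 13.0 °C.

13.0 °C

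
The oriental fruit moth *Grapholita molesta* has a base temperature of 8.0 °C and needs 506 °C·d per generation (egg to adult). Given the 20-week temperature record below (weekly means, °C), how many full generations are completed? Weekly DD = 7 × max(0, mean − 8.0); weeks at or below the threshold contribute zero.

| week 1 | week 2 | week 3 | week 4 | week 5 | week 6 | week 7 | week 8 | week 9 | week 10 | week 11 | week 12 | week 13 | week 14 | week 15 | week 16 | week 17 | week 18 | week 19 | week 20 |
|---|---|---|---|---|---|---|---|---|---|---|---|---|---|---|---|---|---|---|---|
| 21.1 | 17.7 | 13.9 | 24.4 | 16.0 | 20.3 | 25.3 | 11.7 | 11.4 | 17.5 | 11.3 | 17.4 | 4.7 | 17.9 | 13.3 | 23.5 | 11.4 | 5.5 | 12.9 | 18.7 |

2 generations

Weekly DD (7 × max(0, T̄ − 8.0)): 91.7, 67.9, 41.3, 114.8, 56.0, 86.1, 121.1, 25.9, 23.8, 66.5, 23.1, 65.8, 0.0, 69.3, 37.1, 108.5, 23.8, 0.0, 34.3, 74.9.
Season total = 1131.9 DD.
Complete generations = ⌊1131.9 / 506⌋ = 2.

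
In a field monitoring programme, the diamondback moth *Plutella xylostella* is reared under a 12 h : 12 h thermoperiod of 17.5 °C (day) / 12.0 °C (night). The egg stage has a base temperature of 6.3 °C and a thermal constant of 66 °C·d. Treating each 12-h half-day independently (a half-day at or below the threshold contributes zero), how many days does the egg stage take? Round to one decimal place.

7.8 days

Day half: max(0, 17.5 − 6.3) × 0.5 = 11.2 × 0.5 = 5.60 DD.
Night half: max(0, 12.0 − 6.3) × 0.5 = 5.7 × 0.5 = 2.85 DD.
Per 24 h: 8.45 DD/day.
Duration = 66 / 8.45 = 7.811 ≈ 7.8 days.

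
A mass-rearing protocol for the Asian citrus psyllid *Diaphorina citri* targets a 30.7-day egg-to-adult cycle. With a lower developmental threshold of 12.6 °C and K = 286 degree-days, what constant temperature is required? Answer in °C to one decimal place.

Required daily accumulation = 286 / 30.7 = 9.316 DD/day.
T = T_base + 9.316 = 12.6 + 9.316 = 21.916 ≈ 21.9 °C.

21.9 °C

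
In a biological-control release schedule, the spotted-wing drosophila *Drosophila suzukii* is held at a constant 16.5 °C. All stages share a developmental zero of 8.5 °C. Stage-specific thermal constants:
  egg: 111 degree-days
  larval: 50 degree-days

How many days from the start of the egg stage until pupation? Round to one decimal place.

20.1 days

Daily accumulation at 16.5 °C = 16.5 − 8.5 = 8.0 DD/day.
Total K = 111 + 50 = 161 DD.
Total duration = 161 / 8.0 = 20.125 ≈ 20.1 days.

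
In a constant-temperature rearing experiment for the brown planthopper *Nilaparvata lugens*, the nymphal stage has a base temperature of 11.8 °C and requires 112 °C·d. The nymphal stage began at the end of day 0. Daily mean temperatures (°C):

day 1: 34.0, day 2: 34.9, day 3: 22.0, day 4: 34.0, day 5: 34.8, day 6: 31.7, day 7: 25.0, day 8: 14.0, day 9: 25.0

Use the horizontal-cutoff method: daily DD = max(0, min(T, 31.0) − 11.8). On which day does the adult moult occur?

day 7

Daily DD above 11.8 °C (capped at 19.2): 19.2, 19.2, 10.2, 19.2, 19.2, 19.2, 13.2, 2.2, 13.2.
Cumulative: 19.2, 38.4, 48.6, 67.8, 87.0, 106.2, 119.4, 121.6, 134.8.
The total first reaches 112 DD on day 7.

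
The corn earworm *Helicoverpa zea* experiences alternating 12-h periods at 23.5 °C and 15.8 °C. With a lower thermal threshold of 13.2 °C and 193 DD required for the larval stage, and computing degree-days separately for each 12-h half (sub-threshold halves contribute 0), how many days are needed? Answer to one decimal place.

Day half: max(0, 23.5 − 13.2) × 0.5 = 10.3 × 0.5 = 5.15 DD.
Night half: max(0, 15.8 − 13.2) × 0.5 = 2.6 × 0.5 = 1.30 DD.
Per 24 h: 6.45 DD/day.
Duration = 193 / 6.45 = 29.922 ≈ 29.9 days.

29.9 days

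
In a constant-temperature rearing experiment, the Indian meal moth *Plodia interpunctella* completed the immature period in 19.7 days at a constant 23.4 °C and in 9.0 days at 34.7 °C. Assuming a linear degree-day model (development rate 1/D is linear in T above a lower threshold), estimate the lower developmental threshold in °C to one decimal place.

13.9 °C

Linear rate model ⇒ the product D·(T − T_b) is constant across temperatures.
19.7·(23.4 − T_b) = 9.0·(34.7 − T_b)
T_b = (19.7·23.4 − 9.0·34.7) / (19.7 − 9.0) = 148.68 / 10.7 = 13.895 °C ≈ 13.9 °C.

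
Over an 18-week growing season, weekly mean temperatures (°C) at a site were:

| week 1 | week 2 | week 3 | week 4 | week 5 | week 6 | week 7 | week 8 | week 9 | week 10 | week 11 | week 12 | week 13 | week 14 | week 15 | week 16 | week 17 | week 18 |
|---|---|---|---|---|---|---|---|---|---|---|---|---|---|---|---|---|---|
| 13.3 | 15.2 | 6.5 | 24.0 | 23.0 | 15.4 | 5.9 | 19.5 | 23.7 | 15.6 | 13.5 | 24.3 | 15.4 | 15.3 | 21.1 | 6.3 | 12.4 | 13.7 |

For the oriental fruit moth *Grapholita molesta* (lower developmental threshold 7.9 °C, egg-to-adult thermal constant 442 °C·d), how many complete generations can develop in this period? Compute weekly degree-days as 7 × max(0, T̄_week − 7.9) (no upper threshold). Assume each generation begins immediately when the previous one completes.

Weekly DD (7 × max(0, T̄ − 7.9)): 37.8, 51.1, 0.0, 112.7, 105.7, 52.5, 0.0, 81.2, 110.6, 53.9, 39.2, 114.8, 52.5, 51.8, 92.4, 0.0, 31.5, 40.6.
Season total = 1028.3 DD.
Complete generations = ⌊1028.3 / 442⌋ = 2.

2 generations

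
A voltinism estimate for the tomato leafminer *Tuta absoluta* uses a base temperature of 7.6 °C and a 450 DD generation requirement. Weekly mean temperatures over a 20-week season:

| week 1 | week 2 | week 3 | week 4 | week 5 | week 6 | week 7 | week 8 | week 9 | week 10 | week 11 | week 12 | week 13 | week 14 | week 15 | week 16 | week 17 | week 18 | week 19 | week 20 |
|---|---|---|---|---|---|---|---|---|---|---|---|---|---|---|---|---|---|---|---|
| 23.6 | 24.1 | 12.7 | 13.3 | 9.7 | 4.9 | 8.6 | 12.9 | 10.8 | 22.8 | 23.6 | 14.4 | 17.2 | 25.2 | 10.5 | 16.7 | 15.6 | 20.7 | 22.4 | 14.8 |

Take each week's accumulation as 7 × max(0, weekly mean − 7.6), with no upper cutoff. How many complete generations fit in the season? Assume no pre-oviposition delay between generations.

2 generations

Weekly DD (7 × max(0, T̄ − 7.6)): 112.0, 115.5, 35.7, 39.9, 14.7, 0.0, 7.0, 37.1, 22.4, 106.4, 112.0, 47.6, 67.2, 123.2, 20.3, 63.7, 56.0, 91.7, 103.6, 50.4.
Season total = 1226.4 DD.
Complete generations = ⌊1226.4 / 450⌋ = 2.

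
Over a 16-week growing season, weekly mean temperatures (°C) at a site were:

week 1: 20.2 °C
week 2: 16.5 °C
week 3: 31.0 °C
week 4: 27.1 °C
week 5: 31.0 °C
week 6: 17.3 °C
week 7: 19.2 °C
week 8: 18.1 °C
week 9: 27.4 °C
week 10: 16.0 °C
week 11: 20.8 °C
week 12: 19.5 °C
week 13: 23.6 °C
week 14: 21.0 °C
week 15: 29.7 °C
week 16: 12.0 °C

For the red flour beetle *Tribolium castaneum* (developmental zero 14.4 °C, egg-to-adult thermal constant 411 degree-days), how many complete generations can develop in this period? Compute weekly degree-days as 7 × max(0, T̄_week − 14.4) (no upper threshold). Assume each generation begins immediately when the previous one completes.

2 generations

Weekly DD (7 × max(0, T̄ − 14.4)): 40.6, 14.7, 116.2, 88.9, 116.2, 20.3, 33.6, 25.9, 91.0, 11.2, 44.8, 35.7, 64.4, 46.2, 107.1, 0.0.
Season total = 856.8 DD.
Complete generations = ⌊856.8 / 411⌋ = 2.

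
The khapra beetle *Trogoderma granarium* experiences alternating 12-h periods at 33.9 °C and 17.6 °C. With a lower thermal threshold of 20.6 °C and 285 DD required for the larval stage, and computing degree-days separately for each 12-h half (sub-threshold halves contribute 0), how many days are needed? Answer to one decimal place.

Day half: max(0, 33.9 − 20.6) × 0.5 = 13.3 × 0.5 = 6.65 DD.
Night half: max(0, 17.6 − 20.6) × 0.5 = 0.0 × 0.5 = 0.00 DD.
Per 24 h: 6.65 DD/day.
Duration = 285 / 6.65 = 42.857 ≈ 42.9 days.

42.9 days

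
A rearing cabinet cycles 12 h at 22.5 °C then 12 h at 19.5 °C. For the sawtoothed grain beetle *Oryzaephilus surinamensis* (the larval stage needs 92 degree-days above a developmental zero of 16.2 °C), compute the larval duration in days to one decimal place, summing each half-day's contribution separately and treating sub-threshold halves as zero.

Day half: max(0, 22.5 − 16.2) × 0.5 = 6.3 × 0.5 = 3.15 DD.
Night half: max(0, 19.5 − 16.2) × 0.5 = 3.3 × 0.5 = 1.65 DD.
Per 24 h: 4.80 DD/day.
Duration = 92 / 4.80 = 19.167 ≈ 19.2 days.

19.2 days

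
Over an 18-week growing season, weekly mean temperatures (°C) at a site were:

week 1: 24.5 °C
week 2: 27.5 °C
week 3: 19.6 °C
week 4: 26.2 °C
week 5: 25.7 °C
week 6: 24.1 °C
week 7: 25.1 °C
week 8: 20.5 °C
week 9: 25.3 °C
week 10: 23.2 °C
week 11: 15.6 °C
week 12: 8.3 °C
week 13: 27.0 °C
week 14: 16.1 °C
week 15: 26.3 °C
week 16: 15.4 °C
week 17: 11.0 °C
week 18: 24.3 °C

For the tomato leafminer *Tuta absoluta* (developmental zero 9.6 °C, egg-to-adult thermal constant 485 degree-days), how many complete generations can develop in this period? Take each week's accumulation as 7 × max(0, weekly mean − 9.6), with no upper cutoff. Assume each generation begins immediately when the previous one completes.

Weekly DD (7 × max(0, T̄ − 9.6)): 104.3, 125.3, 70.0, 116.2, 112.7, 101.5, 108.5, 76.3, 109.9, 95.2, 42.0, 0.0, 121.8, 45.5, 116.9, 40.6, 9.8, 102.9.
Season total = 1499.4 DD.
Complete generations = ⌊1499.4 / 485⌋ = 3.

3 generations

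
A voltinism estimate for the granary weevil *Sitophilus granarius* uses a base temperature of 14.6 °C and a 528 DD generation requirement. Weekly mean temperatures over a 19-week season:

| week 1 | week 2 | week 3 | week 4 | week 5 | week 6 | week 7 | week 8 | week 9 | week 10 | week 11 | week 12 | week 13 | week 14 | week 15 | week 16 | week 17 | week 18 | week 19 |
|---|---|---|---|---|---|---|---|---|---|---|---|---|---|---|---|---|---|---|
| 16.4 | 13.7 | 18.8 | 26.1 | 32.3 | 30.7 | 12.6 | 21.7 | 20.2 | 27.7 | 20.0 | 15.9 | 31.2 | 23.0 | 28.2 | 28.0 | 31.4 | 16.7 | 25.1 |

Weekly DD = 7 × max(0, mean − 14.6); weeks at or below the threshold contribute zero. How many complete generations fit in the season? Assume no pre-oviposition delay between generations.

2 generations

Weekly DD (7 × max(0, T̄ − 14.6)): 12.6, 0.0, 29.4, 80.5, 123.9, 112.7, 0.0, 49.7, 39.2, 91.7, 37.8, 9.1, 116.2, 58.8, 95.2, 93.8, 117.6, 14.7, 73.5.
Season total = 1156.4 DD.
Complete generations = ⌊1156.4 / 528⌋ = 2.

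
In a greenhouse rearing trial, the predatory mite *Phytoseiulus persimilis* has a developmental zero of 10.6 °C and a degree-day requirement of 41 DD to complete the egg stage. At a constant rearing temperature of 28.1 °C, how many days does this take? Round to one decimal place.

2.3 days

Daily accumulation = 28.1 − 10.6 = 17.5 DD/day.
Duration = 41 / 17.5 = 2.343 ≈ 2.3 days.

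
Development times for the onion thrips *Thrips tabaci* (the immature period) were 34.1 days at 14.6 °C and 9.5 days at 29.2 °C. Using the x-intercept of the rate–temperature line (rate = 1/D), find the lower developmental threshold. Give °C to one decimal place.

9.0 °C

Linear rate model ⇒ the product D·(T − T_b) is constant across temperatures.
34.1·(14.6 − T_b) = 9.5·(29.2 − T_b)
T_b = (34.1·14.6 − 9.5·29.2) / (34.1 − 9.5) = 220.46 / 24.6 = 8.962 °C ≈ 9.0 °C.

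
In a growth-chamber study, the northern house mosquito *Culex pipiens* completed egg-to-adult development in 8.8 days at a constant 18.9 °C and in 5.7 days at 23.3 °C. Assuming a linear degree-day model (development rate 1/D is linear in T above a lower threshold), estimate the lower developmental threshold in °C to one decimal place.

Linear rate model ⇒ the product D·(T − T_b) is constant across temperatures.
8.8·(18.9 − T_b) = 5.7·(23.3 − T_b)
T_b = (8.8·18.9 − 5.7·23.3) / (8.8 − 5.7) = 33.51 / 3.1 = 10.810 °C ≈ 10.8 °C.

10.8 °C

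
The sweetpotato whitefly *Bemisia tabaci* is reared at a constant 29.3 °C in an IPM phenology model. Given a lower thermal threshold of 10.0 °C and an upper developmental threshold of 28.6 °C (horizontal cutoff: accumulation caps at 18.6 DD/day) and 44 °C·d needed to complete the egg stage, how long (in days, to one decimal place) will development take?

2.4 days

Temperature 29.3 °C exceeds the upper threshold, so daily accumulation caps at 28.6 − 10.0 = 18.6 DD/day.
Duration = 44 / 18.6 = 2.366 ≈ 2.4 days.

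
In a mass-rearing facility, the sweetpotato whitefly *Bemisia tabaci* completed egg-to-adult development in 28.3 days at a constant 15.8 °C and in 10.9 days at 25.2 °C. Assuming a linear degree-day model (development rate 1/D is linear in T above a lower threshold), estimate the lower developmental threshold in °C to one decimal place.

9.9 °C

Under the model K = D·(T − T_b), so D₁·(T₁ − T_b) = D₂·(T₂ − T_b).
28.3·(15.8 − T_b) = 10.9·(25.2 − T_b)
T_b = (28.3·15.8 − 10.9·25.2) / (28.3 − 10.9) = 172.46 / 17.4 = 9.911 °C ≈ 9.9 °C.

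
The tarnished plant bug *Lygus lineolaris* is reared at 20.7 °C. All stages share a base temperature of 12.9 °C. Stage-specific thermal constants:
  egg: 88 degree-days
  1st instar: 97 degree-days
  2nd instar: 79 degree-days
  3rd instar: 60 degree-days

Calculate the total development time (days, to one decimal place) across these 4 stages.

41.5 days

Daily accumulation at 20.7 °C = 20.7 − 12.9 = 7.8 DD/day.
Total K = 88 + 97 + 79 + 60 = 324 DD.
Total duration = 324 / 7.8 = 41.538 ≈ 41.5 days.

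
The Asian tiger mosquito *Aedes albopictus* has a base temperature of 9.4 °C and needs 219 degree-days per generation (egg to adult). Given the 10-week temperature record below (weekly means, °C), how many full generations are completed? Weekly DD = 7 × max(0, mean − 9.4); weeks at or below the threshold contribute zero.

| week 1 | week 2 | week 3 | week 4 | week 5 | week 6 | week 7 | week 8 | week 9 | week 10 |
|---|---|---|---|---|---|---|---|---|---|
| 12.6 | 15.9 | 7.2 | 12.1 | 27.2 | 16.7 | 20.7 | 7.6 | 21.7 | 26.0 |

Weekly DD (7 × max(0, T̄ − 9.4)): 22.4, 45.5, 0.0, 18.9, 124.6, 51.1, 79.1, 0.0, 86.1, 116.2.
Season total = 543.9 DD.
Complete generations = ⌊543.9 / 219⌋ = 2.

2 generations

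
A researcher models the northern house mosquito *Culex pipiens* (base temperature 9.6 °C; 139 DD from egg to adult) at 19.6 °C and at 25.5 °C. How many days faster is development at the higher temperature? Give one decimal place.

5.2 days

At 19.6 °C: 139 / (19.6 − 9.6) = 139 / 10.0 = 13.900 d.
At 25.5 °C: 139 / (25.5 − 9.6) = 139 / 15.9 = 8.742 d.
Difference = |13.900 − 8.742| = 5.158 ≈ 5.2 days.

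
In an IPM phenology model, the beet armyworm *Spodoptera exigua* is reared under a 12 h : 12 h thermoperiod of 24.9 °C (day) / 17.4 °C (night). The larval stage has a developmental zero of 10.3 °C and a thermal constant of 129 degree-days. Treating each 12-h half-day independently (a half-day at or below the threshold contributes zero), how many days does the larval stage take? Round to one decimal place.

11.9 days

Day half: max(0, 24.9 − 10.3) × 0.5 = 14.6 × 0.5 = 7.30 DD.
Night half: max(0, 17.4 − 10.3) × 0.5 = 7.1 × 0.5 = 3.55 DD.
Per 24 h: 10.85 DD/day.
Duration = 129 / 10.85 = 11.889 ≈ 11.9 days.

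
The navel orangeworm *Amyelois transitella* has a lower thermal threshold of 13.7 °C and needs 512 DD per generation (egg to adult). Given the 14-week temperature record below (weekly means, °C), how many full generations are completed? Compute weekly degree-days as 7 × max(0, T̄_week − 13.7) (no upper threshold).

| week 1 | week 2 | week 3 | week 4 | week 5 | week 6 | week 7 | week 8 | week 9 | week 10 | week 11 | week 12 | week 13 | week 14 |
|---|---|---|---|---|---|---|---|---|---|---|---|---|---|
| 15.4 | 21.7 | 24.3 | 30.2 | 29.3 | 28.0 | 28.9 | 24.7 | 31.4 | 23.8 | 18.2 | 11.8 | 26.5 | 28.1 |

2 generations

Weekly DD (7 × max(0, T̄ − 13.7)): 11.9, 56.0, 74.2, 115.5, 109.2, 100.1, 106.4, 77.0, 123.9, 70.7, 31.5, 0.0, 89.6, 100.8.
Season total = 1066.8 DD.
Complete generations = ⌊1066.8 / 512⌋ = 2.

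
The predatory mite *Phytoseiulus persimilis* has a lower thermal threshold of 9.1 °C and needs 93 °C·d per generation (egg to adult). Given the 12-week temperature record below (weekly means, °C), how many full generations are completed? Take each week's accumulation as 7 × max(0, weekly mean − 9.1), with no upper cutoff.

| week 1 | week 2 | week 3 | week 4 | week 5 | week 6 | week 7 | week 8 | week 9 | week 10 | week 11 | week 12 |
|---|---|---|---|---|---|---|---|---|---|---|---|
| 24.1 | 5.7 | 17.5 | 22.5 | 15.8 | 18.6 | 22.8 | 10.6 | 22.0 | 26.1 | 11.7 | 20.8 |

Weekly DD (7 × max(0, T̄ − 9.1)): 105.0, 0.0, 58.8, 93.8, 46.9, 66.5, 95.9, 10.5, 90.3, 119.0, 18.2, 81.9.
Season total = 786.8 DD.
Complete generations = ⌊786.8 / 93⌋ = 8.

8 generations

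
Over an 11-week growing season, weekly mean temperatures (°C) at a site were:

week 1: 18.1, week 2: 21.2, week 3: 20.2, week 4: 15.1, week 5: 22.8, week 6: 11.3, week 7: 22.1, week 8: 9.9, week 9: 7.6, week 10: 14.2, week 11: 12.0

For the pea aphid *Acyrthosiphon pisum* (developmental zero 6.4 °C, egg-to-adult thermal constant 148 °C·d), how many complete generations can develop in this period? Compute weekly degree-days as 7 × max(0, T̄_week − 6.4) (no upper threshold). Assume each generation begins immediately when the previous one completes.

Weekly DD (7 × max(0, T̄ − 6.4)): 81.9, 103.6, 96.6, 60.9, 114.8, 34.3, 109.9, 24.5, 8.4, 54.6, 39.2.
Season total = 728.7 DD.
Complete generations = ⌊728.7 / 148⌋ = 4.

4 generations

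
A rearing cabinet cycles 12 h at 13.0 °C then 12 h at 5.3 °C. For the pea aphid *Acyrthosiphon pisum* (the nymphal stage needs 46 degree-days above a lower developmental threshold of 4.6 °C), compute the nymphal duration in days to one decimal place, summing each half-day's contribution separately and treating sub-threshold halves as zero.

10.1 days

Day half: max(0, 13.0 − 4.6) × 0.5 = 8.4 × 0.5 = 4.20 DD.
Night half: max(0, 5.3 − 4.6) × 0.5 = 0.7 × 0.5 = 0.35 DD.
Per 24 h: 4.55 DD/day.
Duration = 46 / 4.55 = 10.110 ≈ 10.1 days.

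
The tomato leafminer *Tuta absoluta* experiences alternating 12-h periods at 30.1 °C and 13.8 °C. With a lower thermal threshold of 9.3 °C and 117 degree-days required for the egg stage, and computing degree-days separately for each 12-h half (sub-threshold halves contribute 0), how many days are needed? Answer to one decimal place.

Day half: max(0, 30.1 − 9.3) × 0.5 = 20.8 × 0.5 = 10.40 DD.
Night half: max(0, 13.8 − 9.3) × 0.5 = 4.5 × 0.5 = 2.25 DD.
Per 24 h: 12.65 DD/day.
Duration = 117 / 12.65 = 9.249 ≈ 9.2 days.

9.2 days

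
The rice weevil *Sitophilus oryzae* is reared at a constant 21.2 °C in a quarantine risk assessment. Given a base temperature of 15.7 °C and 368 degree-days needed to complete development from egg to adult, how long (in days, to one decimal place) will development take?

66.9 days

Daily accumulation = 21.2 − 15.7 = 5.5 DD/day.
Duration = 368 / 5.5 = 66.909 ≈ 66.9 days.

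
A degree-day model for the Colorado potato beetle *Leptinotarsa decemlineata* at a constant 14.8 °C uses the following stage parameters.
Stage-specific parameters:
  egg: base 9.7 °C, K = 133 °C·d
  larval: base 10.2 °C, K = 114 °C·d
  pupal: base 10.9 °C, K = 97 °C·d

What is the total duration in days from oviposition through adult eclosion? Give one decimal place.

75.7 days

egg: 133 / (14.8 − 9.7) = 133 / 5.1 = 26.078 d.
larval: 114 / (14.8 − 10.2) = 114 / 4.6 = 24.783 d.
pupal: 97 / (14.8 − 10.9) = 97 / 3.9 = 24.872 d.
Sum = 75.733 ≈ 75.7 days.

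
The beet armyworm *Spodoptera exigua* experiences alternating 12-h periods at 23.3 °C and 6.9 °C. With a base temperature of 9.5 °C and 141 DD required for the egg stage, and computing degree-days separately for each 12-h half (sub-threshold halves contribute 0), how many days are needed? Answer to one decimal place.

20.4 days

Day half: max(0, 23.3 − 9.5) × 0.5 = 13.8 × 0.5 = 6.90 DD.
Night half: max(0, 6.9 − 9.5) × 0.5 = 0.0 × 0.5 = 0.00 DD.
Per 24 h: 6.90 DD/day.
Duration = 141 / 6.90 = 20.435 ≈ 20.4 days.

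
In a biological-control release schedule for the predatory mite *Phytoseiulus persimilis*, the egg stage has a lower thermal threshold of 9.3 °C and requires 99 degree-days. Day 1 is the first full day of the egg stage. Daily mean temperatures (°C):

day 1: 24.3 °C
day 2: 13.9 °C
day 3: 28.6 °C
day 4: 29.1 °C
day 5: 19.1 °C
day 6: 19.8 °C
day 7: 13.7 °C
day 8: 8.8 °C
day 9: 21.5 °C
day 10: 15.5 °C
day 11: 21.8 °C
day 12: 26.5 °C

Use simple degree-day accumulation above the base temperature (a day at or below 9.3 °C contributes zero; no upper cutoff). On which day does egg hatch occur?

Daily DD above 9.3 °C: 15.0, 4.6, 19.3, 19.8, 9.8, 10.5, 4.4, 0.0, 12.2, 6.2, 12.5, 17.2.
Cumulative: 15.0, 19.6, 38.9, 58.7, 68.5, 79.0, 83.4, 83.4, 95.6, 101.8, 114.3, 131.5.
The total first reaches 99 DD on day 10.

day 10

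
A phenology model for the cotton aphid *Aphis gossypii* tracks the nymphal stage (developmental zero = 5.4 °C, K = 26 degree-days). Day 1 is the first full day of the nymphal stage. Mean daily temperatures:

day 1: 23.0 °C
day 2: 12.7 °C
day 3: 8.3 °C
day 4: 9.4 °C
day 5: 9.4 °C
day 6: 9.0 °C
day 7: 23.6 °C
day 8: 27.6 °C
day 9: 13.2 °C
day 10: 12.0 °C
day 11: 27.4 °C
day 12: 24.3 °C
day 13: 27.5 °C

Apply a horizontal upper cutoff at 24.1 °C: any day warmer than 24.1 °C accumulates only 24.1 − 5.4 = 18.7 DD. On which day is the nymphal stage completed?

day 3

Daily DD above 5.4 °C (capped at 18.7): 17.6, 7.3, 2.9, 4.0, 4.0, 3.6, 18.2, 18.7, 7.8, 6.6, 18.7, 18.7, 18.7.
Cumulative: 17.6, 24.9, 27.8, 31.8, 35.8, 39.4, 57.6, 76.3, 84.1, 90.7, 109.4, 128.1, 146.8.
The total first reaches 26 DD on day 3.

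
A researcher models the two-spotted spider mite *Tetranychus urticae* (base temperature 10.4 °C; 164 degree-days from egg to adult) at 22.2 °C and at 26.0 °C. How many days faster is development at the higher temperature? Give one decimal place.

At 22.2 °C: 164 / (22.2 − 10.4) = 164 / 11.8 = 13.898 d.
At 26.0 °C: 164 / (26.0 − 10.4) = 164 / 15.6 = 10.513 d.
Difference = |13.898 − 10.513| = 3.385 ≈ 3.4 days.

3.4 days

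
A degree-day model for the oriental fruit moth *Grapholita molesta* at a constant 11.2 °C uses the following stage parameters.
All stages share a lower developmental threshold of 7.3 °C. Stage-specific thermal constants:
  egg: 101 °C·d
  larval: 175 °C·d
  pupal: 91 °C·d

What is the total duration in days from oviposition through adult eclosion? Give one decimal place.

Daily accumulation at 11.2 °C = 11.2 − 7.3 = 3.9 DD/day.
Total K = 101 + 175 + 91 = 367 DD.
Total duration = 367 / 3.9 = 94.103 ≈ 94.1 days.

94.1 days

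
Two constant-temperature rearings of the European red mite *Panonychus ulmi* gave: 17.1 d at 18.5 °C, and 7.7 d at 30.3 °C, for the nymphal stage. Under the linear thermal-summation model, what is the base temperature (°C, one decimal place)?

8.8 °C

Linear rate model ⇒ the product D·(T − T_b) is constant across temperatures.
17.1·(18.5 − T_b) = 7.7·(30.3 − T_b)
T_b = (17.1·18.5 − 7.7·30.3) / (17.1 − 7.7) = 83.04 / 9.4 = 8.834 °C ≈ 8.8 °C.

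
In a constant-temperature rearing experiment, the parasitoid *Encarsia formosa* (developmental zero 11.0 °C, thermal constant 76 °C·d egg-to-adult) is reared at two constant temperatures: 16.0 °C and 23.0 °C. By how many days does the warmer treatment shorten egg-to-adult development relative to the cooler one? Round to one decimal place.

8.9 days

At 16.0 °C: 76 / (16.0 − 11.0) = 76 / 5.0 = 15.200 d.
At 23.0 °C: 76 / (23.0 − 11.0) = 76 / 12.0 = 6.333 d.
Difference = |15.200 − 6.333| = 8.867 ≈ 8.9 days.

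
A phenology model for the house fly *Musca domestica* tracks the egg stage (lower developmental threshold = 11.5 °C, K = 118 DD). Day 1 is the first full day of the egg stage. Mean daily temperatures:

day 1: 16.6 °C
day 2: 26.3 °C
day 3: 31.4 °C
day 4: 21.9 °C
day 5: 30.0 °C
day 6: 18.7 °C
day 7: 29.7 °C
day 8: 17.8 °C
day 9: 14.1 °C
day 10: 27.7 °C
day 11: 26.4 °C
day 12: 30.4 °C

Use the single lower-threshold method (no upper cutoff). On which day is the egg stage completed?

day 10

Daily DD above 11.5 °C: 5.1, 14.8, 19.9, 10.4, 18.5, 7.2, 18.2, 6.3, 2.6, 16.2, 14.9, 18.9.
Cumulative: 5.1, 19.9, 39.8, 50.2, 68.7, 75.9, 94.1, 100.4, 103.0, 119.2, 134.1, 153.0.
The total first reaches 118 DD on day 10.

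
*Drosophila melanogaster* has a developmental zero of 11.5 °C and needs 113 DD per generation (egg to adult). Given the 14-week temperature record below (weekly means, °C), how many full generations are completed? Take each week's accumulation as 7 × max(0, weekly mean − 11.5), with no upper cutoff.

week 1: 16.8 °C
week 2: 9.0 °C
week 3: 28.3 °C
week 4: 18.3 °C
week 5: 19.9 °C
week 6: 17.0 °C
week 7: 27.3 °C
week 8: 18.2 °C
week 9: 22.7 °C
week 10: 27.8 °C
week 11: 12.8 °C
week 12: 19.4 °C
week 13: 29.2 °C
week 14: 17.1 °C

Weekly DD (7 × max(0, T̄ − 11.5)): 37.1, 0.0, 117.6, 47.6, 58.8, 38.5, 110.6, 46.9, 78.4, 114.1, 9.1, 55.3, 123.9, 39.2.
Season total = 877.1 DD.
Complete generations = ⌊877.1 / 113⌋ = 7.

7 generations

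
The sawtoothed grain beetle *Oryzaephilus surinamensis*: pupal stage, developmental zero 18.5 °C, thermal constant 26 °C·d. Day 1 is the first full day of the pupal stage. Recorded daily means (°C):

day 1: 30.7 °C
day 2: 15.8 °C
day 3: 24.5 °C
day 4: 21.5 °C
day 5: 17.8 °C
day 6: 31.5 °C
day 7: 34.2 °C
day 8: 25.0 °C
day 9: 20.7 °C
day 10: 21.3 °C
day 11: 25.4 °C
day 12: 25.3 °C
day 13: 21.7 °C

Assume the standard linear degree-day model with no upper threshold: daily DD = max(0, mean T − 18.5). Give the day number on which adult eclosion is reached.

day 6

Daily DD above 18.5 °C: 12.2, 0.0, 6.0, 3.0, 0.0, 13.0, 15.7, 6.5, 2.2, 2.8, 6.9, 6.8, 3.2.
Cumulative: 12.2, 12.2, 18.2, 21.2, 21.2, 34.2, 49.9, 56.4, 58.6, 61.4, 68.3, 75.1, 78.3.
The total first reaches 26 DD on day 6.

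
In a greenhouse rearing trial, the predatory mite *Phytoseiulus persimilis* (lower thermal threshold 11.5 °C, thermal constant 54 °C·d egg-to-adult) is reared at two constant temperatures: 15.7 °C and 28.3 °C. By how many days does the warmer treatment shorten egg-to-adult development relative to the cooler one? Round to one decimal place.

At 15.7 °C: 54 / (15.7 − 11.5) = 54 / 4.2 = 12.857 d.
At 28.3 °C: 54 / (28.3 − 11.5) = 54 / 16.8 = 3.214 d.
Difference = |12.857 − 3.214| = 9.643 ≈ 9.6 days.

9.6 days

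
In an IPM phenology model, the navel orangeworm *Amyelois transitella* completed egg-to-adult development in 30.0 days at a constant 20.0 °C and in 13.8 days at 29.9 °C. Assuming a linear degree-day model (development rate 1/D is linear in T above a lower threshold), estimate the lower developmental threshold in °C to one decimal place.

11.6 °C

Under the model K = D·(T − T_b), so D₁·(T₁ − T_b) = D₂·(T₂ − T_b).
30.0·(20.0 − T_b) = 13.8·(29.9 − T_b)
T_b = (30.0·20.0 − 13.8·29.9) / (30.0 − 13.8) = 187.38 / 16.2 = 11.567 °C ≈ 11.6 °C.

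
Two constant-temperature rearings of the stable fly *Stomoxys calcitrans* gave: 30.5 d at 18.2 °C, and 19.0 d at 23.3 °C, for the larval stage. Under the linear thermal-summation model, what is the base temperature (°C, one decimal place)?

9.8 °C

Equal thermal constants: D₁(T₁ − T_b) = D₂(T₂ − T_b).
30.5·(18.2 − T_b) = 19.0·(23.3 − T_b)
T_b = (30.5·18.2 − 19.0·23.3) / (30.5 − 19.0) = 112.40 / 11.5 = 9.774 °C ≈ 9.8 °C.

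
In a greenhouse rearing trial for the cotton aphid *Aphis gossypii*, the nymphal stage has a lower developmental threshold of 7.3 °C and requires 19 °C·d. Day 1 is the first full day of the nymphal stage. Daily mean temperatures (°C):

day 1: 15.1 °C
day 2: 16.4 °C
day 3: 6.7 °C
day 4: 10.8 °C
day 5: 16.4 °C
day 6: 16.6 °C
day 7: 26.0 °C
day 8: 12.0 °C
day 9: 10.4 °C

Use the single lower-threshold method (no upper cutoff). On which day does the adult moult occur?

day 4

Daily DD above 7.3 °C: 7.8, 9.1, 0.0, 3.5, 9.1, 9.3, 18.7, 4.7, 3.1.
Cumulative: 7.8, 16.9, 16.9, 20.4, 29.5, 38.8, 57.5, 62.2, 65.3.
The total first reaches 19 DD on day 4.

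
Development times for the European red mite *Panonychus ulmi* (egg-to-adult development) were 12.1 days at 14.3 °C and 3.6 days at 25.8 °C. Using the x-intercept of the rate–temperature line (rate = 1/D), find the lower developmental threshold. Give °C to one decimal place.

9.4 °C

Equal thermal constants: D₁(T₁ − T_b) = D₂(T₂ − T_b).
12.1·(14.3 − T_b) = 3.6·(25.8 − T_b)
T_b = (12.1·14.3 − 3.6·25.8) / (12.1 − 3.6) = 80.15 / 8.5 = 9.429 °C ≈ 9.4 °C.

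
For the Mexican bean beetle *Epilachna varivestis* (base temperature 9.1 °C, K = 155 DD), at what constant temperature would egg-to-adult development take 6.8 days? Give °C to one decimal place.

Required daily accumulation = 155 / 6.8 = 22.794 DD/day.
T = T_base + 22.794 = 9.1 + 22.794 = 31.894 ≈ 31.9 °C.

31.9 °C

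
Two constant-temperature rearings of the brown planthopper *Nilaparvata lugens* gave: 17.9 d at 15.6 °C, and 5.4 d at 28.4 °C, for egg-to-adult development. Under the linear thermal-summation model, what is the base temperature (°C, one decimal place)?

Under the model K = D·(T − T_b), so D₁·(T₁ − T_b) = D₂·(T₂ − T_b).
17.9·(15.6 − T_b) = 5.4·(28.4 − T_b)
T_b = (17.9·15.6 − 5.4·28.4) / (17.9 − 5.4) = 125.88 / 12.5 = 10.070 °C ≈ 10.1 °C.

10.1 °C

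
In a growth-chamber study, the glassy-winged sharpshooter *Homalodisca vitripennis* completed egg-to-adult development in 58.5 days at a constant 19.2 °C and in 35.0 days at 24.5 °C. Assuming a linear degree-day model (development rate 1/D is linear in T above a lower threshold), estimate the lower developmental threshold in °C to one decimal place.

Under the model K = D·(T − T_b), so D₁·(T₁ − T_b) = D₂·(T₂ − T_b).
58.5·(19.2 − T_b) = 35.0·(24.5 − T_b)
T_b = (58.5·19.2 − 35.0·24.5) / (58.5 − 35.0) = 265.70 / 23.5 = 11.306 °C ≈ 11.3 °C.

11.3 °C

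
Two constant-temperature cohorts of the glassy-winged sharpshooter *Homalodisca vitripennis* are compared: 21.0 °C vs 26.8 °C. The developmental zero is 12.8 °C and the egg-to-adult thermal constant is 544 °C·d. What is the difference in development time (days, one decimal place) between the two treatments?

27.5 days

At 21.0 °C: 544 / (21.0 − 12.8) = 544 / 8.2 = 66.341 d.
At 26.8 °C: 544 / (26.8 − 12.8) = 544 / 14.0 = 38.857 d.
Difference = |66.341 − 38.857| = 27.484 ≈ 27.5 days.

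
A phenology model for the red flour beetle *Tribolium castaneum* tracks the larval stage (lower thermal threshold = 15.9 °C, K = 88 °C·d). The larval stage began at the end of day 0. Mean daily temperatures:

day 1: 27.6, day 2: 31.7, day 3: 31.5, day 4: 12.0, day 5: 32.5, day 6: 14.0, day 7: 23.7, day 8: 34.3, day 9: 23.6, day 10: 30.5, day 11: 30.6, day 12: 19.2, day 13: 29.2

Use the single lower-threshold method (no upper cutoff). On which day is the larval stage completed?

day 9

Daily DD above 15.9 °C: 11.7, 15.8, 15.6, 0.0, 16.6, 0.0, 7.8, 18.4, 7.7, 14.6, 14.7, 3.3, 13.3.
Cumulative: 11.7, 27.5, 43.1, 43.1, 59.7, 59.7, 67.5, 85.9, 93.6, 108.2, 122.9, 126.2, 139.5.
The total first reaches 88 DD on day 9.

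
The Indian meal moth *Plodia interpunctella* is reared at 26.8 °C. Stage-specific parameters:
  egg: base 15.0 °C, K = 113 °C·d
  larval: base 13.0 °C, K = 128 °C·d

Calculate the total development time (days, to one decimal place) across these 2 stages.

18.9 days

egg: 113 / (26.8 − 15.0) = 113 / 11.8 = 9.576 d.
larval: 128 / (26.8 − 13.0) = 128 / 13.8 = 9.275 d.
Sum = 18.852 ≈ 18.9 days.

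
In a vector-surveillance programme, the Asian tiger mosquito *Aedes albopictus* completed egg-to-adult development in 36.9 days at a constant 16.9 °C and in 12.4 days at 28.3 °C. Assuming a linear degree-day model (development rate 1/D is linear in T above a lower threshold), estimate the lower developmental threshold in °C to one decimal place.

11.1 °C

Linear rate model ⇒ the product D·(T − T_b) is constant across temperatures.
36.9·(16.9 − T_b) = 12.4·(28.3 − T_b)
T_b = (36.9·16.9 − 12.4·28.3) / (36.9 − 12.4) = 272.69 / 24.5 = 11.130 °C ≈ 11.1 °C.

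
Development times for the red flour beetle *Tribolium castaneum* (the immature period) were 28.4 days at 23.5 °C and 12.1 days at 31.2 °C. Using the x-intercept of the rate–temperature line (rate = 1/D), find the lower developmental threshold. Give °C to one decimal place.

Equal thermal constants: D₁(T₁ − T_b) = D₂(T₂ − T_b).
28.4·(23.5 − T_b) = 12.1·(31.2 − T_b)
T_b = (28.4·23.5 − 12.1·31.2) / (28.4 − 12.1) = 289.88 / 16.3 = 17.784 °C ≈ 17.8 °C.

17.8 °C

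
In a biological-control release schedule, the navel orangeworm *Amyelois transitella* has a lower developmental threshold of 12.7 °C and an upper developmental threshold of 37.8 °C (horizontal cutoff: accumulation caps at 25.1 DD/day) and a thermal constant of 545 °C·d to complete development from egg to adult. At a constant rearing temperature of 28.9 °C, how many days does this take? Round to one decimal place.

Daily accumulation = 28.9 − 12.7 = 16.2 DD/day.
Duration = 545 / 16.2 = 33.642 ≈ 33.6 days.

33.6 days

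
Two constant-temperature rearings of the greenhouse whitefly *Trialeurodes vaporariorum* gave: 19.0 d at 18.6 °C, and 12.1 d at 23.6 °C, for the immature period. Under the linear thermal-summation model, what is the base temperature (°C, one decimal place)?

Under the model K = D·(T − T_b), so D₁·(T₁ − T_b) = D₂·(T₂ − T_b).
19.0·(18.6 − T_b) = 12.1·(23.6 − T_b)
T_b = (19.0·18.6 − 12.1·23.6) / (19.0 − 12.1) = 67.84 / 6.9 = 9.832 °C ≈ 9.8 °C.

9.8 °C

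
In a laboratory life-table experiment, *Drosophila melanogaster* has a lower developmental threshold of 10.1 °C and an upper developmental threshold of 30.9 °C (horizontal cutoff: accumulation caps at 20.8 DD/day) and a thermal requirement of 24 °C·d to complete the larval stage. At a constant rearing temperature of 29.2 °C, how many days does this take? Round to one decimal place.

Daily accumulation = 29.2 − 10.1 = 19.1 DD/day.
Duration = 24 / 19.1 = 1.257 ≈ 1.3 days.

1.3 days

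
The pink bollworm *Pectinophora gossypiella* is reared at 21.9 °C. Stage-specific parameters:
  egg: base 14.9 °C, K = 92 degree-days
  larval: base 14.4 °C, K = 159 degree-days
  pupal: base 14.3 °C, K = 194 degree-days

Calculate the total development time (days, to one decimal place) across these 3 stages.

59.9 days

egg: 92 / (21.9 − 14.9) = 92 / 7.0 = 13.143 d.
larval: 159 / (21.9 − 14.4) = 159 / 7.5 = 21.200 d.
pupal: 194 / (21.9 − 14.3) = 194 / 7.6 = 25.526 d.
Sum = 59.869 ≈ 59.9 days.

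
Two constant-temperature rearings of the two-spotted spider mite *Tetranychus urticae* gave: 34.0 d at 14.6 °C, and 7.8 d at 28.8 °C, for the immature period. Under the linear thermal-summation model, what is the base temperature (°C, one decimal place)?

10.4 °C

Equal thermal constants: D₁(T₁ − T_b) = D₂(T₂ − T_b).
34.0·(14.6 − T_b) = 7.8·(28.8 − T_b)
T_b = (34.0·14.6 − 7.8·28.8) / (34.0 − 7.8) = 271.76 / 26.2 = 10.373 °C ≈ 10.4 °C.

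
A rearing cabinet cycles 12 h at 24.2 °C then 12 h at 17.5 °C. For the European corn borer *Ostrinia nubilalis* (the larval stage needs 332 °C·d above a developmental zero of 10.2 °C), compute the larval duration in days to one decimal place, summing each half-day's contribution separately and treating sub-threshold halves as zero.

31.2 days

Day half: max(0, 24.2 − 10.2) × 0.5 = 14.0 × 0.5 = 7.00 DD.
Night half: max(0, 17.5 − 10.2) × 0.5 = 7.3 × 0.5 = 3.65 DD.
Per 24 h: 10.65 DD/day.
Duration = 332 / 10.65 = 31.174 ≈ 31.2 days.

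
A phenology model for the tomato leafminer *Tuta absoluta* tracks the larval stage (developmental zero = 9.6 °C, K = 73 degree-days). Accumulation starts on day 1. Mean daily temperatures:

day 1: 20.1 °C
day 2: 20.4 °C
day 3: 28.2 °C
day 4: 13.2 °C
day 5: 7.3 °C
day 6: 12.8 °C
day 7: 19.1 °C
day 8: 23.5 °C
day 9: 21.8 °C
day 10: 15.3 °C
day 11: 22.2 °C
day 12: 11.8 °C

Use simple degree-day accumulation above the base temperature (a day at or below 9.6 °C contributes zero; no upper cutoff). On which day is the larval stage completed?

Daily DD above 9.6 °C: 10.5, 10.8, 18.6, 3.6, 0.0, 3.2, 9.5, 13.9, 12.2, 5.7, 12.6, 2.2.
Cumulative: 10.5, 21.3, 39.9, 43.5, 43.5, 46.7, 56.2, 70.1, 82.3, 88.0, 100.6, 102.8.
The total first reaches 73 DD on day 9.

day 9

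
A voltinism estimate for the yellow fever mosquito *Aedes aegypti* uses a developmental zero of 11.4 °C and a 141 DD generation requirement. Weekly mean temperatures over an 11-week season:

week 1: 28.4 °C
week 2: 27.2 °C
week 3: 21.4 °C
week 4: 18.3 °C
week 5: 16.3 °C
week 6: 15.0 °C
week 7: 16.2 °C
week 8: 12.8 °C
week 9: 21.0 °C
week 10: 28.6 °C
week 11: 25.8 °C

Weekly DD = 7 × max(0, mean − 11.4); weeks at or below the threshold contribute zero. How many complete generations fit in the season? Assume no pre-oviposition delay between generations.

5 generations

Weekly DD (7 × max(0, T̄ − 11.4)): 119.0, 110.6, 70.0, 48.3, 34.3, 25.2, 33.6, 9.8, 67.2, 120.4, 100.8.
Season total = 739.2 DD.
Complete generations = ⌊739.2 / 141⌋ = 5.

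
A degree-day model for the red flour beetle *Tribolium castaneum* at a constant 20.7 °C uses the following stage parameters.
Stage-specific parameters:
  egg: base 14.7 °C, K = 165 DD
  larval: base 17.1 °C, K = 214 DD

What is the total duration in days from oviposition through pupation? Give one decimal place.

egg: 165 / (20.7 − 14.7) = 165 / 6.0 = 27.500 d.
larval: 214 / (20.7 − 17.1) = 214 / 3.6 = 59.444 d.
Sum = 86.944 ≈ 86.9 days.

86.9 days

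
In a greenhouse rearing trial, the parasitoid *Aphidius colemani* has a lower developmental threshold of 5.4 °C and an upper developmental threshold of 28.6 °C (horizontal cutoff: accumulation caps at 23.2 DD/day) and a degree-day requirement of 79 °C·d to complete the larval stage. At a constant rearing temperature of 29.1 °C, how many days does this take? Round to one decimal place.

3.4 days

Temperature 29.1 °C exceeds the upper threshold, so daily accumulation caps at 28.6 − 5.4 = 23.2 DD/day.
Duration = 79 / 23.2 = 3.405 ≈ 3.4 days.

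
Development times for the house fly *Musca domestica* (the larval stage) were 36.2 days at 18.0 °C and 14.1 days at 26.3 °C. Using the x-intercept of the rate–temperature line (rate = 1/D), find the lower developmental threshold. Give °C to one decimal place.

12.7 °C

Linear rate model ⇒ the product D·(T − T_b) is constant across temperatures.
36.2·(18.0 − T_b) = 14.1·(26.3 − T_b)
T_b = (36.2·18.0 − 14.1·26.3) / (36.2 − 14.1) = 280.77 / 22.1 = 12.705 °C ≈ 12.7 °C.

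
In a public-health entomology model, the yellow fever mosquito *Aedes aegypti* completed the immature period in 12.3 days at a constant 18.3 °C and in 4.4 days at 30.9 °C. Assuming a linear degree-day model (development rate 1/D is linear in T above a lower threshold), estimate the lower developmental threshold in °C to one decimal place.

Equal thermal constants: D₁(T₁ − T_b) = D₂(T₂ − T_b).
12.3·(18.3 − T_b) = 4.4·(30.9 − T_b)
T_b = (12.3·18.3 − 4.4·30.9) / (12.3 − 4.4) = 89.13 / 7.9 = 11.282 °C ≈ 11.3 °C.

11.3 °C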